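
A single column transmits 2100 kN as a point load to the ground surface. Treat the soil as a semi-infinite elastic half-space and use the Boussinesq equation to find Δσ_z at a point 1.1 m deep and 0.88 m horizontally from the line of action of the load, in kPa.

Boussinesq vertical stress below a point load on an elastic half-space:
Δσ_z = 3P/(2πz²) · [1 + (r/z)²]^(−5/2)
r/z = 0.88/1.1 = 0.8; [1+(r/z)²]^(−5/2) = 0.29033.
Δσ_z = 3×2100/(2π×1.1²) × 0.29033 = 828.66 × 0.29033 = 240.6 kPa

Δσ_z ≈ 241 kPa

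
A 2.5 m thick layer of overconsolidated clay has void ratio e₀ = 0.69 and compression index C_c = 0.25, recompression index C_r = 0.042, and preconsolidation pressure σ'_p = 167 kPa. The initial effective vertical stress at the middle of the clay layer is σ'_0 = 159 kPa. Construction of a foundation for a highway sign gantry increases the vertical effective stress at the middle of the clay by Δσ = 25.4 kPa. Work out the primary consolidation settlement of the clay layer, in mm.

Final effective stress: σ'_f = 159 + 25.4 = 184.4 kPa.
σ'_f = 184.4 > σ'_p = 167 kPa, so the stress path crosses the preconsolidation pressure — recompression up to σ'_p, then virgin compression beyond:
S_c = H/(1+e₀)·[C_r·log₁₀(σ'_p/σ'_0) + C_c·log₁₀(σ'_f/σ'_p)]
    = 2.5/1.69 × [0.042×log₁₀(167/159) + 0.25×log₁₀(184.4/167)]
    = 1.4793 × [0.00089541 + 0.010761] = 0.01724 m

S_c ≈ 17.2 mm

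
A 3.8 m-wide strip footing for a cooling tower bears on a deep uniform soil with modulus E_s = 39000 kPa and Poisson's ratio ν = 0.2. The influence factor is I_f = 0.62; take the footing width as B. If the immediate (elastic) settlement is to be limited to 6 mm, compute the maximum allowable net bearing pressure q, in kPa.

q ≈ 103 kPa

S_e = q·B·(1−ν²)/E_s · I_f  ⇒  q = S_e·E_s / (B·(1−ν²)·I_f).
q = 0.006 × 39000 / (3.8 × 0.96 × 0.62) = 103.5 kPa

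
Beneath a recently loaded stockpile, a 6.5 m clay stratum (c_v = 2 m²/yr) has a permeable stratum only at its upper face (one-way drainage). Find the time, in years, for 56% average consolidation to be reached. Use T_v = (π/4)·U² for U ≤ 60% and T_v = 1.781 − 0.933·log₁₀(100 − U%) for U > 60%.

t ≈ 5.2 years

Drainage path length: H_d = H = 6.5 m (single drainage).
U ≤ 60%: T_v = (π/4)·U² = (π/4)×0.56² = 0.2463.
t = T_v·H_d²/c_v = 0.2463×6.5²/2 = 5.203 years.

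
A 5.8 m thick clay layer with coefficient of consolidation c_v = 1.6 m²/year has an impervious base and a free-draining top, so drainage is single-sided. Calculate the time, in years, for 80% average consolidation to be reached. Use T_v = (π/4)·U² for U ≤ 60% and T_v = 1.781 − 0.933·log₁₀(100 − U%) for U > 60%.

Drainage path length: H_d = H = 5.8 m (single drainage).
U > 60%: T_v = 1.781 − 0.933·log₁₀(100 − 80) = 0.56714.
t = T_v·H_d²/c_v = 0.56714×5.8²/1.6 = 11.92 years.

t ≈ 11.9 years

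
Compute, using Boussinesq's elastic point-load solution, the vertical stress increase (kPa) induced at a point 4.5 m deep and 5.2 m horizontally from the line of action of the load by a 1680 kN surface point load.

Δσ_z ≈ 4.75 kPa

Boussinesq vertical stress below a point load on an elastic half-space:
Δσ_z = 3P/(2πz²) · [1 + (r/z)²]^(−5/2)
r/z = 5.2/4.5 = 1.1556; [1+(r/z)²]^(−5/2) = 0.11999.
Δσ_z = 3×1680/(2π×4.5²) × 0.11999 = 39.612 × 0.11999 = 4.753 kPa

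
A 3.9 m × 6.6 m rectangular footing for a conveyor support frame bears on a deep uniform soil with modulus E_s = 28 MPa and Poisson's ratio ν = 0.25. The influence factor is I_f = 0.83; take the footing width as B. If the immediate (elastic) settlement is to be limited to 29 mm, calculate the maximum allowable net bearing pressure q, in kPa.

E_s = 28 MPa = 28000 kPa.
S_e = q·B·(1−ν²)/E_s · I_f  ⇒  q = S_e·E_s / (B·(1−ν²)·I_f).
q = 0.029 × 28000 / (3.9 × 0.9375 × 0.83) = 267.6 kPa

q ≈ 268 kPa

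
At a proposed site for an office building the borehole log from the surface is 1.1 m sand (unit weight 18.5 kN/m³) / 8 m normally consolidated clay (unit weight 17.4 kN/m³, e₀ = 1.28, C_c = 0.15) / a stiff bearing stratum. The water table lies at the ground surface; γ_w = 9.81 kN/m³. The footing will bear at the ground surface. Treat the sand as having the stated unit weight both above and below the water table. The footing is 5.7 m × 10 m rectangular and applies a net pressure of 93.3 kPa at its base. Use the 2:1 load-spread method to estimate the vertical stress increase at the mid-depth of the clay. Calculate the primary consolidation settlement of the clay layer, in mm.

S_c ≈ 136 mm

Mid-depth of clay below the ground surface: z = 1.1 + 8/2 = 5.1 m.
Total vertical stress at mid-clay: σ_v = 18.5×1.1 + 17.4×4 = 89.95 kPa.
Pore pressure: u = 9.81×(5.1 − 0) = 50.031 kPa.
Initial effective stress: σ'_0 = σ_v − u = 89.95 − 50.031 = 39.919 kPa.
Stress increase at mid-clay by the 2:1 spreading method:
Δσ = qBL/((B+z)(L+z)) = 93.3×5.7×10/((5.7+5.1)(10+5.1)) = 32.61 kPa
Final effective stress: σ'_f = σ'_0 + Δσ = 39.919 + 32.61 = 72.529 kPa.
Normally consolidated clay, so the full stress increment lies on the virgin compression line:
S_c = C_c·H/(1+e₀)·log₁₀(σ'_f/σ'_0) = 0.15×8/(1+1.28)×log₁₀(72.529/39.919)
    = 0.52632 × 0.25933 = 0.1365 m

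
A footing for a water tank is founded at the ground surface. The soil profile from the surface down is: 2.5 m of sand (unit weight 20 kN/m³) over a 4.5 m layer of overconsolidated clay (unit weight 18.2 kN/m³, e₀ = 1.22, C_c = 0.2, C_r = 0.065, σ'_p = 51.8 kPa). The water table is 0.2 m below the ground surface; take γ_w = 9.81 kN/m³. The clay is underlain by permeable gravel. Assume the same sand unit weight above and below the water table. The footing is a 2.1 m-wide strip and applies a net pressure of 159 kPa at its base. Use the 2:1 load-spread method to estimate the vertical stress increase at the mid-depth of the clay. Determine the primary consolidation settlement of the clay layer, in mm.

Mid-depth of clay below the ground surface: z = 2.5 + 4.5/2 = 4.75 m.
Total vertical stress at mid-clay: σ_v = 20×2.5 + 18.2×2.25 = 90.95 kPa.
Pore pressure: u = 9.81×(4.75 − 0.2) = 44.636 kPa.
Initial effective stress: σ'_0 = σ_v − u = 90.95 − 44.636 = 46.314 kPa.
Stress increase at mid-clay by the 2:1 spreading method:
Δσ = qB/(B+z) = 159×2.1/(2.1+4.75) = 48.745 kPa
Final effective stress: σ'_f = 46.314 + 48.745 = 95.059 kPa.
σ'_f = 95.059 > σ'_p = 51.8 kPa, so the stress path crosses the preconsolidation pressure — recompression up to σ'_p, then virgin compression beyond:
S_c = H/(1+e₀)·[C_r·log₁₀(σ'_p/σ'_0) + C_c·log₁₀(σ'_f/σ'_p)]
    = 4.5/2.22 × [0.065×log₁₀(51.8/46.314) + 0.2×log₁₀(95.059/51.8)]
    = 2.027 × [0.0031601 + 0.052733] = 0.1133 m

S_c ≈ 113 mm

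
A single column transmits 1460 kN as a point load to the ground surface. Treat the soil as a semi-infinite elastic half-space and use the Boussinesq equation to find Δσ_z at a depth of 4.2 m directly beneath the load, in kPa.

Δσ_z ≈ 39.5 kPa

Boussinesq vertical stress below a point load on an elastic half-space:
Δσ_z = 3P/(2πz²) · [1 + (r/z)²]^(−5/2)
r/z = 0/4.2 = 0; [1+(r/z)²]^(−5/2) = 1.
Δσ_z = 3×1460/(2π×4.2²) × 1 = 39.518 × 1 = 39.52 kPa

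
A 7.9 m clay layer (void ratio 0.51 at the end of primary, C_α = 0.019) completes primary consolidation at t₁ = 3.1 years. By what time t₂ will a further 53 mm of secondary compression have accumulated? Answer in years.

S_s = C_α·H/(1+e_p)·log₁₀(t₂/t₁) ⇒ log₁₀(t₂/t₁) = S_s·(1+e_p)/(C_α·H).
log₁₀(t₂/t₁) = 0.053 × (1+0.51) / (0.019×7.9) = 0.5332
t₂ = t₁ × 10^0.5332 = 3.1 × 3.413 = 10.58 years

t₂ ≈ 10.6 years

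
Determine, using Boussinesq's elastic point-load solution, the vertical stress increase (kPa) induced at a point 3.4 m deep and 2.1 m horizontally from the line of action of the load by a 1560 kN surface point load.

Boussinesq vertical stress below a point load on an elastic half-space:
Δσ_z = 3P/(2πz²) · [1 + (r/z)²]^(−5/2)
r/z = 2.1/3.4 = 0.61765; [1+(r/z)²]^(−5/2) = 0.44579.
Δσ_z = 3×1560/(2π×3.4²) × 0.44579 = 64.433 × 0.44579 = 28.72 kPa

Δσ_z ≈ 28.7 kPa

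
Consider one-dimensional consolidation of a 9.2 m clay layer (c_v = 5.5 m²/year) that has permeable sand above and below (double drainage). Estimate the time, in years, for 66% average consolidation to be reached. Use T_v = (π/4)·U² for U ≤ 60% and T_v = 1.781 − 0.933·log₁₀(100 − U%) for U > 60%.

t ≈ 1.35 years

Drainage path length: H_d = H/2 = 4.6 m (double drainage).
U > 60%: T_v = 1.781 − 0.933·log₁₀(100 − 66) = 0.35213.
t = T_v·H_d²/c_v = 0.35213×4.6²/5.5 = 1.355 years.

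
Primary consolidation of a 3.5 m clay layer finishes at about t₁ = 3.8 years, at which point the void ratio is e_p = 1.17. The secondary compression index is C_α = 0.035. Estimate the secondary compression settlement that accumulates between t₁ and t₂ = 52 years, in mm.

S_s ≈ 64.1 mm

Secondary compression: S_s = C_α·H/(1+e_p)·log₁₀(t₂/t₁)
S_s = 0.035×3.5/(1+1.17)×log₁₀(52/3.8)
    = 0.05645 × 1.136 = 0.06414 m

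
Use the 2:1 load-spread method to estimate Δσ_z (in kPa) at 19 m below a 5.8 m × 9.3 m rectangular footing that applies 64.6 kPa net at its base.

Δσ_z ≈ 4.96 kPa

By the 2:1 method the load spreads at 1 horizontal : 2 vertical, so at depth z the loaded area has grown by z in each plan dimension:
Δσ = qBL/((B+z)(L+z)) = 64.6×5.8×9.3/((5.8+19)(9.3+19)) = 4.9648 kPa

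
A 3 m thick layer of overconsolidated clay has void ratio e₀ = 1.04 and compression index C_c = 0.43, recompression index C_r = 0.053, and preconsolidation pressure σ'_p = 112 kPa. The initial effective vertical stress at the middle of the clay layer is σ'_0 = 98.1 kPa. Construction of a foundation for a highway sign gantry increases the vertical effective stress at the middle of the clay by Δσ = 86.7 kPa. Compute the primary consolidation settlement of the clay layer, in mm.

Final effective stress: σ'_f = 98.1 + 86.7 = 184.8 kPa.
σ'_f = 184.8 > σ'_p = 112 kPa, so the stress path crosses the preconsolidation pressure — recompression up to σ'_p, then virgin compression beyond:
S_c = H/(1+e₀)·[C_r·log₁₀(σ'_p/σ'_0) + C_c·log₁₀(σ'_f/σ'_p)]
    = 3/2.04 × [0.053×log₁₀(112/98.1) + 0.43×log₁₀(184.8/112)]
    = 1.4706 × [0.0030501 + 0.093518] = 0.142 m

S_c ≈ 142 mm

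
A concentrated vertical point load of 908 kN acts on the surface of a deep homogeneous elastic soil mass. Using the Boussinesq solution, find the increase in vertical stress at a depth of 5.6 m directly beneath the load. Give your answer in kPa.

Boussinesq vertical stress below a point load on an elastic half-space:
Δσ_z = 3P/(2πz²) · [1 + (r/z)²]^(−5/2)
r/z = 0/5.6 = 0; [1+(r/z)²]^(−5/2) = 1.
Δσ_z = 3×908/(2π×5.6²) × 1 = 13.825 × 1 = 13.82 kPa

Δσ_z ≈ 13.8 kPa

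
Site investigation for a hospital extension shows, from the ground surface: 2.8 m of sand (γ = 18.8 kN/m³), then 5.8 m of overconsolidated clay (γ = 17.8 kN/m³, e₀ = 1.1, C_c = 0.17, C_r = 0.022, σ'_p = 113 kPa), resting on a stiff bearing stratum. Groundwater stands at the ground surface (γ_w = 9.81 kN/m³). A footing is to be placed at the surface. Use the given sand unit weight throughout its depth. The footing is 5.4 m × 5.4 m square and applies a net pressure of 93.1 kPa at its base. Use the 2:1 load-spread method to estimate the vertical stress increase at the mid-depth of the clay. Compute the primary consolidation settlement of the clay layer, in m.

S_c ≈ 0.00991 m

Mid-depth of clay below the ground surface: z = 2.8 + 5.8/2 = 5.7 m.
Total vertical stress at mid-clay: σ_v = 18.8×2.8 + 17.8×2.9 = 104.26 kPa.
Pore pressure: u = 9.81×(5.7 − 0) = 55.917 kPa.
Initial effective stress: σ'_0 = σ_v − u = 104.26 − 55.917 = 48.343 kPa.
Stress increase at mid-clay by the 2:1 spreading method:
Δσ = qBL/((B+z)(L+z)) = 93.1×5.4×5.4/((5.4+5.7)(5.4+5.7)) = 22.034 kPa
Final effective stress: σ'_f = 48.343 + 22.034 = 70.377 kPa.
σ'_f = 70.377 ≤ σ'_p = 113 kPa, so the clay remains overconsolidated and only the recompression index applies:
S_c = C_r·H/(1+e₀)·log₁₀(σ'_f/σ'_0) = 0.022×5.8/2.1×log₁₀(70.377/48.343)
    = 0.060762 × 0.1631 = 0.00991 m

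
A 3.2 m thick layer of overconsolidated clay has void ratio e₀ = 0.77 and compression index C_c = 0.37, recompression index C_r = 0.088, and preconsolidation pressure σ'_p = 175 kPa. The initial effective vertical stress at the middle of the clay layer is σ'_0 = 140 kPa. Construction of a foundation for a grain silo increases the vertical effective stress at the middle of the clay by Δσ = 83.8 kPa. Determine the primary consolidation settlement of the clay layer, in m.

S_c ≈ 0.0869 m

Final effective stress: σ'_f = 140 + 83.8 = 223.8 kPa.
σ'_f = 223.8 > σ'_p = 175 kPa, so the stress path crosses the preconsolidation pressure — recompression up to σ'_p, then virgin compression beyond:
S_c = H/(1+e₀)·[C_r·log₁₀(σ'_p/σ'_0) + C_c·log₁₀(σ'_f/σ'_p)]
    = 3.2/1.77 × [0.088×log₁₀(175/140) + 0.37×log₁₀(223.8/175)]
    = 1.8079 × [0.0085281 + 0.039524] = 0.08687 m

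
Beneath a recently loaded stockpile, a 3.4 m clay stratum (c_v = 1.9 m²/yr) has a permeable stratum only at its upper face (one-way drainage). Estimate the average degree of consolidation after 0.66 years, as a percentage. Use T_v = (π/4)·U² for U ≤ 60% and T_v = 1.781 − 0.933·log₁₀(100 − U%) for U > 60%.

U ≈ 37.2 %

Drainage path length: H_d = H = 3.4 m (single drainage).
T_v = c_v·t/H_d² = 1.9×0.66/3.4² = 0.10848.
T_v = 0.10848 corresponds to the U ≤ 60% branch:
U = √(4T_v/π) = 0.3716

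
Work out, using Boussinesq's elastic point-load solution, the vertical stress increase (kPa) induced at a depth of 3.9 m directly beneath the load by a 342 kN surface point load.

Δσ_z ≈ 10.7 kPa

Boussinesq vertical stress below a point load on an elastic half-space:
Δσ_z = 3P/(2πz²) · [1 + (r/z)²]^(−5/2)
r/z = 0/3.9 = 0; [1+(r/z)²]^(−5/2) = 1.
Δσ_z = 3×342/(2π×3.9²) × 1 = 10.736 × 1 = 10.74 kPa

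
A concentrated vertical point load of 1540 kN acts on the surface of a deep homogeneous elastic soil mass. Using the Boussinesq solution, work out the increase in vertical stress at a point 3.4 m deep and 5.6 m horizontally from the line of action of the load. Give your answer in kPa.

Boussinesq vertical stress below a point load on an elastic half-space:
Δσ_z = 3P/(2πz²) · [1 + (r/z)²]^(−5/2)
r/z = 5.6/3.4 = 1.6471; [1+(r/z)²]^(−5/2) = 0.037648.
Δσ_z = 3×1540/(2π×3.4²) × 0.037648 = 63.607 × 0.037648 = 2.395 kPa

Δσ_z ≈ 2.39 kPa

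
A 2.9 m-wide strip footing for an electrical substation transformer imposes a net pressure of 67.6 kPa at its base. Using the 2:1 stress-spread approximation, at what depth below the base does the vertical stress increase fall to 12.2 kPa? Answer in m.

2:1 spreading — at depth z the loaded area has grown by z in each plan dimension:
qB/(B+z) = Δσ_z ⇒ z = qB/Δσ_z − B = 67.6×2.9/12.2 − 2.9 = 13.17 m

z ≈ 13.2 m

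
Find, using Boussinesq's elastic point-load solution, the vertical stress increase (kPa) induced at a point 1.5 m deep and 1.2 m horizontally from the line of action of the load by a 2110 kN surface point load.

Boussinesq vertical stress below a point load on an elastic half-space:
Δσ_z = 3P/(2πz²) · [1 + (r/z)²]^(−5/2)
r/z = 1.2/1.5 = 0.8; [1+(r/z)²]^(−5/2) = 0.29033.
Δσ_z = 3×2110/(2π×1.5²) × 0.29033 = 447.76 × 0.29033 = 130 kPa

Δσ_z ≈ 130 kPa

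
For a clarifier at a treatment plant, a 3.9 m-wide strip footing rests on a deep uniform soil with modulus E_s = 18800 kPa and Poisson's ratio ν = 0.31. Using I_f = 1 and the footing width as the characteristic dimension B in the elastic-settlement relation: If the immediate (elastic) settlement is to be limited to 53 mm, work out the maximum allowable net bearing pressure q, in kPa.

S_e = q·B·(1−ν²)/E_s · I_f  ⇒  q = S_e·E_s / (B·(1−ν²)·I_f).
q = 0.053 × 18800 / (3.9 × 0.9039 × 1) = 282.6 kPa

q ≈ 283 kPa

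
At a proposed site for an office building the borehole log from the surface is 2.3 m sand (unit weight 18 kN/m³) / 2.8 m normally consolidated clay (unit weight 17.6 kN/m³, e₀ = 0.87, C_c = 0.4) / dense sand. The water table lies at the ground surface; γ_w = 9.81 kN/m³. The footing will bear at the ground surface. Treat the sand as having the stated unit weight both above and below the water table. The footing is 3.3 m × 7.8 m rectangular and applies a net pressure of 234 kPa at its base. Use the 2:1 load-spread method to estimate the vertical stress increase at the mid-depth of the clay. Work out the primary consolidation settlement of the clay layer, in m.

S_c ≈ 0.327 m

Mid-depth of clay below the ground surface: z = 2.3 + 2.8/2 = 3.7 m.
Total vertical stress at mid-clay: σ_v = 18×2.3 + 17.6×1.4 = 66.04 kPa.
Pore pressure: u = 9.81×(3.7 − 0) = 36.297 kPa.
Initial effective stress: σ'_0 = σ_v − u = 66.04 − 36.297 = 29.743 kPa.
Stress increase at mid-clay by the 2:1 spreading method:
Δσ = qBL/((B+z)(L+z)) = 234×3.3×7.8/((3.3+3.7)(7.8+3.7)) = 74.822 kPa
Final effective stress: σ'_f = σ'_0 + Δσ = 29.743 + 74.822 = 104.56 kPa.
Normally consolidated clay, so the full stress increment lies on the virgin compression line:
S_c = C_c·H/(1+e₀)·log₁₀(σ'_f/σ'_0) = 0.4×2.8/(1+0.87)×log₁₀(104.56/29.743)
    = 0.59893 × 0.54598 = 0.327 m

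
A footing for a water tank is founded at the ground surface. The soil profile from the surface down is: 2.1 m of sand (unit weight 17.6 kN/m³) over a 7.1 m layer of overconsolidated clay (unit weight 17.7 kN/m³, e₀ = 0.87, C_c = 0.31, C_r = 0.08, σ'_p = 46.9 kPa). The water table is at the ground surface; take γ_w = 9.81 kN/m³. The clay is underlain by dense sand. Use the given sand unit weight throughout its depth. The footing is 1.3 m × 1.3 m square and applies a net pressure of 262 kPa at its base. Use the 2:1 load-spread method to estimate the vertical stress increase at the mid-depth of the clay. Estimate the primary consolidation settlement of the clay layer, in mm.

Mid-depth of clay below the ground surface: z = 2.1 + 7.1/2 = 5.65 m.
Total vertical stress at mid-clay: σ_v = 17.6×2.1 + 17.7×3.55 = 99.795 kPa.
Pore pressure: u = 9.81×(5.65 − 0) = 55.427 kPa.
Initial effective stress: σ'_0 = σ_v − u = 99.795 − 55.427 = 44.368 kPa.
Stress increase at mid-clay by the 2:1 spreading method:
Δσ = qBL/((B+z)(L+z)) = 262×1.3×1.3/((1.3+5.65)(1.3+5.65)) = 9.1668 kPa
Final effective stress: σ'_f = 44.368 + 9.1668 = 53.535 kPa.
σ'_f = 53.535 > σ'_p = 46.9 kPa, so the stress path crosses the preconsolidation pressure — recompression up to σ'_p, then virgin compression beyond:
S_c = H/(1+e₀)·[C_r·log₁₀(σ'_p/σ'_0) + C_c·log₁₀(σ'_f/σ'_p)]
    = 7.1/1.87 × [0.08×log₁₀(46.9/44.368) + 0.31×log₁₀(53.535/46.9)]
    = 3.7968 × [0.0019282 + 0.017814] = 0.07496 m

S_c ≈ 75 mm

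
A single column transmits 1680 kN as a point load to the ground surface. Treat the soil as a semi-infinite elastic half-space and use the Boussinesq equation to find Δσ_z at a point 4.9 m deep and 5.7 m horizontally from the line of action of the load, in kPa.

Δσ_z ≈ 3.93 kPa

Boussinesq vertical stress below a point load on an elastic half-space:
Δσ_z = 3P/(2πz²) · [1 + (r/z)²]^(−5/2)
r/z = 5.7/4.9 = 1.1633; [1+(r/z)²]^(−5/2) = 0.11772.
Δσ_z = 3×1680/(2π×4.9²) × 0.11772 = 33.409 × 0.11772 = 3.933 kPa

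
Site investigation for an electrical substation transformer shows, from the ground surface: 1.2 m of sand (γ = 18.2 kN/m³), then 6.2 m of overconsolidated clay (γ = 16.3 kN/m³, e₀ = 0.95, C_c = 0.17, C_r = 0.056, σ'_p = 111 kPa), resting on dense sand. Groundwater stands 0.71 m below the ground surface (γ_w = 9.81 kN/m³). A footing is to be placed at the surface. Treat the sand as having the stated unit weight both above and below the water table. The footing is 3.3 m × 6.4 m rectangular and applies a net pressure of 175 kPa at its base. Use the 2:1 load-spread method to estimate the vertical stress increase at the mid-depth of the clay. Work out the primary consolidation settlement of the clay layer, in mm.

S_c ≈ 61.8 mm

Mid-depth of clay below the ground surface: z = 1.2 + 6.2/2 = 4.3 m.
Total vertical stress at mid-clay: σ_v = 18.2×1.2 + 16.3×3.1 = 72.37 kPa.
Pore pressure: u = 9.81×(4.3 − 0.71) = 35.218 kPa.
Initial effective stress: σ'_0 = σ_v − u = 72.37 − 35.218 = 37.152 kPa.
Stress increase at mid-clay by the 2:1 spreading method:
Δσ = qBL/((B+z)(L+z)) = 175×3.3×6.4/((3.3+4.3)(6.4+4.3)) = 45.45 kPa
Final effective stress: σ'_f = 37.152 + 45.45 = 82.602 kPa.
σ'_f = 82.602 ≤ σ'_p = 111 kPa, so the clay remains overconsolidated and only the recompression index applies:
S_c = C_r·H/(1+e₀)·log₁₀(σ'_f/σ'_0) = 0.056×6.2/1.95×log₁₀(82.602/37.152)
    = 0.17805 × 0.34701 = 0.06179 m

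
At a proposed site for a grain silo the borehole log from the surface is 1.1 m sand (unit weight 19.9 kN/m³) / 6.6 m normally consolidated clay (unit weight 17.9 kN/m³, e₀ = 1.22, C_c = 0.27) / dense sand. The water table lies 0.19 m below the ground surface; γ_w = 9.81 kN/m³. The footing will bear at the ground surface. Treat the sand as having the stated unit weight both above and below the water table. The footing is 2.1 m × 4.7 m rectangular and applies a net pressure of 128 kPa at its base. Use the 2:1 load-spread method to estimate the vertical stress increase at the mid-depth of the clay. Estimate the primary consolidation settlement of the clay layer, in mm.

Mid-depth of clay below the ground surface: z = 1.1 + 6.6/2 = 4.4 m.
Total vertical stress at mid-clay: σ_v = 19.9×1.1 + 17.9×3.3 = 80.96 kPa.
Pore pressure: u = 9.81×(4.4 − 0.19) = 41.3 kPa.
Initial effective stress: σ'_0 = σ_v − u = 80.96 − 41.3 = 39.66 kPa.
Stress increase at mid-clay by the 2:1 spreading method:
Δσ = qBL/((B+z)(L+z)) = 128×2.1×4.7/((2.1+4.4)(4.7+4.4)) = 21.359 kPa
Final effective stress: σ'_f = σ'_0 + Δσ = 39.66 + 21.359 = 61.019 kPa.
Normally consolidated clay, so the full stress increment lies on the virgin compression line:
S_c = C_c·H/(1+e₀)·log₁₀(σ'_f/σ'_0) = 0.27×6.6/(1+1.22)×log₁₀(61.019/39.66)
    = 0.8027 × 0.18711 = 0.1502 m

S_c ≈ 150 mm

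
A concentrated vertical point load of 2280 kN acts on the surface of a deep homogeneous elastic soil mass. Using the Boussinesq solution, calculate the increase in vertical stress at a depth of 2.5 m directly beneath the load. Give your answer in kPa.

Δσ_z ≈ 174 kPa

Boussinesq vertical stress below a point load on an elastic half-space:
Δσ_z = 3P/(2πz²) · [1 + (r/z)²]^(−5/2)
r/z = 0/2.5 = 0; [1+(r/z)²]^(−5/2) = 1.
Δσ_z = 3×2280/(2π×2.5²) × 1 = 174.18 × 1 = 174.2 kPa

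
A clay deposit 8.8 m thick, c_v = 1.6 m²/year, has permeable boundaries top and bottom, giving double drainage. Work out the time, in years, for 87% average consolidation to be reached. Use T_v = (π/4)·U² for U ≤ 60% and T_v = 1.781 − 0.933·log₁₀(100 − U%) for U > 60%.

t ≈ 8.97 years

Drainage path length: H_d = H/2 = 4.4 m (double drainage).
U > 60%: T_v = 1.781 − 0.933·log₁₀(100 − 87) = 0.74169.
t = T_v·H_d²/c_v = 0.74169×4.4²/1.6 = 8.974 years.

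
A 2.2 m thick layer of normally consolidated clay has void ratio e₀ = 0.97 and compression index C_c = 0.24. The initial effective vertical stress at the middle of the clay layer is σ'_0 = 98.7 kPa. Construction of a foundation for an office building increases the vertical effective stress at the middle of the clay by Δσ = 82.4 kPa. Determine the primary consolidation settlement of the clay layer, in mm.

Final effective stress: σ'_f = σ'_0 + Δσ = 98.7 + 82.4 = 181.1 kPa.
Normally consolidated clay, so the full stress increment lies on the virgin compression line:
S_c = C_c·H/(1+e₀)·log₁₀(σ'_f/σ'_0) = 0.24×2.2/(1+0.97)×log₁₀(181.1/98.7)
    = 0.26802 × 0.2636 = 0.07065 m

S_c ≈ 70.7 mm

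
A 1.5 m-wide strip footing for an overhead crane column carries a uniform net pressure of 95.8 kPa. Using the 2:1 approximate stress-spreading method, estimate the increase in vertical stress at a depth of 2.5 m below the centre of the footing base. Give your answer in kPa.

Δσ_z ≈ 35.9 kPa

By the 2:1 method the load spreads at 1 horizontal : 2 vertical, so at depth z the loaded area has grown by z in each plan dimension:
Δσ = qB/(B+z) = 95.8×1.5/(1.5+2.5) = 35.925 kPa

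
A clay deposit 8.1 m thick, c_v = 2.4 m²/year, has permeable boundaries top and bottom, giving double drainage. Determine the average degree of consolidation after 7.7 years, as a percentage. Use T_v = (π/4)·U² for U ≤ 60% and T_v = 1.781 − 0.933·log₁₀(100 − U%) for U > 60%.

U ≈ 95 %

Drainage path length: H_d = H/2 = 4.05 m (double drainage).
T_v = c_v·t/H_d² = 2.4×7.7/4.05² = 1.1267.
T_v = 1.1267 corresponds to the U > 60% branch:
U = 1 − 10^((1.781 − T_v)/0.933)/100 = 0.9497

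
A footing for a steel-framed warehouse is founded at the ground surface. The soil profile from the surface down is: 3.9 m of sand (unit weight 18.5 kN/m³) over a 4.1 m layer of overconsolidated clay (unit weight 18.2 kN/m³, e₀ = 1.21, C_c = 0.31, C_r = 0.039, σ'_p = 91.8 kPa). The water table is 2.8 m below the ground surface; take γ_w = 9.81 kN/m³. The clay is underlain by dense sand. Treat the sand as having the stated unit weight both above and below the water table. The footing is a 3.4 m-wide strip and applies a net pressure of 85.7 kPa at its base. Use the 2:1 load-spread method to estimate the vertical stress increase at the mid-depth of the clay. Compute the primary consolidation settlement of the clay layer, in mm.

Mid-depth of clay below the ground surface: z = 3.9 + 4.1/2 = 5.95 m.
Total vertical stress at mid-clay: σ_v = 18.5×3.9 + 18.2×2.05 = 109.46 kPa.
Pore pressure: u = 9.81×(5.95 − 2.8) = 30.902 kPa.
Initial effective stress: σ'_0 = σ_v − u = 109.46 − 30.902 = 78.558 kPa.
Stress increase at mid-clay by the 2:1 spreading method:
Δσ = qB/(B+z) = 85.7×3.4/(3.4+5.95) = 31.164 kPa
Final effective stress: σ'_f = 78.558 + 31.164 = 109.72 kPa.
σ'_f = 109.72 > σ'_p = 91.8 kPa, so the stress path crosses the preconsolidation pressure — recompression up to σ'_p, then virgin compression beyond:
S_c = H/(1+e₀)·[C_r·log₁₀(σ'_p/σ'_0) + C_c·log₁₀(σ'_f/σ'_p)]
    = 4.1/2.21 × [0.039×log₁₀(91.8/78.558) + 0.31×log₁₀(109.72/91.8)]
    = 1.8552 × [0.0026384 + 0.024007] = 0.04943 m

S_c ≈ 49.4 mm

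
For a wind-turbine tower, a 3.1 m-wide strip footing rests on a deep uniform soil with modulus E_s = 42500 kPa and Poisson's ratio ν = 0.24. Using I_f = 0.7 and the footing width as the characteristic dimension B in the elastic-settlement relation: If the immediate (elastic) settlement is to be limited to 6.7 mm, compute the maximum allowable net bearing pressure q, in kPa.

S_e = q·B·(1−ν²)/E_s · I_f  ⇒  q = S_e·E_s / (B·(1−ν²)·I_f).
q = 0.0067 × 42500 / (3.1 × 0.9424 × 0.7) = 139.2 kPa

q ≈ 139 kPa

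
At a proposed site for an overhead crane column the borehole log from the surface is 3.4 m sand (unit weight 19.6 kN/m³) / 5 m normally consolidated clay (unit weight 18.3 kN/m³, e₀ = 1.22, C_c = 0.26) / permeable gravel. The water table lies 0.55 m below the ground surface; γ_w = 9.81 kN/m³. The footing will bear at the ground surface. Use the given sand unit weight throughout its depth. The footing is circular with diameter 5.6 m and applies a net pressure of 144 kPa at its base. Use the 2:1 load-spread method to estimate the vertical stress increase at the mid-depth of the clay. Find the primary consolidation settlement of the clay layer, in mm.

Mid-depth of clay below the ground surface: z = 3.4 + 5/2 = 5.9 m.
Total vertical stress at mid-clay: σ_v = 19.6×3.4 + 18.3×2.5 = 112.39 kPa.
Pore pressure: u = 9.81×(5.9 − 0.55) = 52.483 kPa.
Initial effective stress: σ'_0 = σ_v − u = 112.39 − 52.483 = 59.907 kPa.
Stress increase at mid-clay by the 2:1 spreading method:
Δσ ≈ qD²/(D+z)² = 144×5.6²/(5.6+5.9)² = 34.146 kPa
Final effective stress: σ'_f = σ'_0 + Δσ = 59.907 + 34.146 = 94.053 kPa.
Normally consolidated clay, so the full stress increment lies on the virgin compression line:
S_c = C_c·H/(1+e₀)·log₁₀(σ'_f/σ'_0) = 0.26×5/(1+1.22)×log₁₀(94.053/59.907)
    = 0.58559 × 0.1959 = 0.1147 m

S_c ≈ 115 mm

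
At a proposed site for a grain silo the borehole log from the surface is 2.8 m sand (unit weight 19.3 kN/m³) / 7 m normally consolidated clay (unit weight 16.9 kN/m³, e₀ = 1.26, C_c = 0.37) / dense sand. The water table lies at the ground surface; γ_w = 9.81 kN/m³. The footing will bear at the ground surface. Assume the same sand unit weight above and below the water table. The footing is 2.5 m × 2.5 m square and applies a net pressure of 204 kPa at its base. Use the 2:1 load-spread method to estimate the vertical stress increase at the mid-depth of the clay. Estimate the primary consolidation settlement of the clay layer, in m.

S_c ≈ 0.138 m

Mid-depth of clay below the ground surface: z = 2.8 + 7/2 = 6.3 m.
Total vertical stress at mid-clay: σ_v = 19.3×2.8 + 16.9×3.5 = 113.19 kPa.
Pore pressure: u = 9.81×(6.3 − 0) = 61.803 kPa.
Initial effective stress: σ'_0 = σ_v − u = 113.19 − 61.803 = 51.387 kPa.
Stress increase at mid-clay by the 2:1 spreading method:
Δσ = qBL/((B+z)(L+z)) = 204×2.5×2.5/((2.5+6.3)(2.5+6.3)) = 16.464 kPa
Final effective stress: σ'_f = σ'_0 + Δσ = 51.387 + 16.464 = 67.851 kPa.
Normally consolidated clay, so the full stress increment lies on the virgin compression line:
S_c = C_c·H/(1+e₀)·log₁₀(σ'_f/σ'_0) = 0.37×7/(1+1.26)×log₁₀(67.851/51.387)
    = 1.146 × 0.1207 = 0.1383 m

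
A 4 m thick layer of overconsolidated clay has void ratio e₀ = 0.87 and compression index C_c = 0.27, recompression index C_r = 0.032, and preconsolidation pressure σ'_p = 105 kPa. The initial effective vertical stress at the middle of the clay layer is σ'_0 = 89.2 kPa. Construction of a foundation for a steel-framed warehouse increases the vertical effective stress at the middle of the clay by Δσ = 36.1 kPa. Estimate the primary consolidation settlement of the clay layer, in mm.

Final effective stress: σ'_f = 89.2 + 36.1 = 125.3 kPa.
σ'_f = 125.3 > σ'_p = 105 kPa, so the stress path crosses the preconsolidation pressure — recompression up to σ'_p, then virgin compression beyond:
S_c = H/(1+e₀)·[C_r·log₁₀(σ'_p/σ'_0) + C_c·log₁₀(σ'_f/σ'_p)]
    = 4/1.87 × [0.032×log₁₀(105/89.2) + 0.27×log₁₀(125.3/105)]
    = 2.139 × [0.0022664 + 0.020726] = 0.04918 m

S_c ≈ 49.2 mm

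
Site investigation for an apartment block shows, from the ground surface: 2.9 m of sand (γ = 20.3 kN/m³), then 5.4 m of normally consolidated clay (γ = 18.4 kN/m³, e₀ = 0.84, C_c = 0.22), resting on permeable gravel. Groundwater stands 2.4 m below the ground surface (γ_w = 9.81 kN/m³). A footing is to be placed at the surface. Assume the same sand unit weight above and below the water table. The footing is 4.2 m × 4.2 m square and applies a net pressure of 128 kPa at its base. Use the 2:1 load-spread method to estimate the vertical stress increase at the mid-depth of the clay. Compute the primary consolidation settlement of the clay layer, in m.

S_c ≈ 0.0746 m

Mid-depth of clay below the ground surface: z = 2.9 + 5.4/2 = 5.6 m.
Total vertical stress at mid-clay: σ_v = 20.3×2.9 + 18.4×2.7 = 108.55 kPa.
Pore pressure: u = 9.81×(5.6 − 2.4) = 31.392 kPa.
Initial effective stress: σ'_0 = σ_v − u = 108.55 − 31.392 = 77.158 kPa.
Stress increase at mid-clay by the 2:1 spreading method:
Δσ = qBL/((B+z)(L+z)) = 128×4.2×4.2/((4.2+5.6)(4.2+5.6)) = 23.51 kPa
Final effective stress: σ'_f = σ'_0 + Δσ = 77.158 + 23.51 = 100.67 kPa.
Normally consolidated clay, so the full stress increment lies on the virgin compression line:
S_c = C_c·H/(1+e₀)·log₁₀(σ'_f/σ'_0) = 0.22×5.4/(1+0.84)×log₁₀(100.67/77.158)
    = 0.64565 × 0.11552 = 0.07459 m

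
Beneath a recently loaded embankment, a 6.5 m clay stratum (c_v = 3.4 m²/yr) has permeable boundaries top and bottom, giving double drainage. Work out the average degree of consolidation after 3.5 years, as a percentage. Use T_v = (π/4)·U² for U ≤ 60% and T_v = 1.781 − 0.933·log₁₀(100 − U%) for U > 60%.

Drainage path length: H_d = H/2 = 3.25 m (double drainage).
T_v = c_v·t/H_d² = 3.4×3.5/3.25² = 1.1266.
T_v = 1.1266 corresponds to the U > 60% branch:
U = 1 − 10^((1.781 − T_v)/0.933)/100 = 0.9497

U ≈ 95 %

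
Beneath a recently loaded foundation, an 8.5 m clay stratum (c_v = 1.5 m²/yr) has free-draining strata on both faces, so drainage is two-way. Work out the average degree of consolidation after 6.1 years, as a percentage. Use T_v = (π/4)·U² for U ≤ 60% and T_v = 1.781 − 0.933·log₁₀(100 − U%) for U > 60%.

Drainage path length: H_d = H/2 = 4.25 m (double drainage).
T_v = c_v·t/H_d² = 1.5×6.1/4.25² = 0.50657.
T_v = 0.50657 corresponds to the U > 60% branch:
U = 1 − 10^((1.781 − T_v)/0.933)/100 = 0.7678

U ≈ 76.8 %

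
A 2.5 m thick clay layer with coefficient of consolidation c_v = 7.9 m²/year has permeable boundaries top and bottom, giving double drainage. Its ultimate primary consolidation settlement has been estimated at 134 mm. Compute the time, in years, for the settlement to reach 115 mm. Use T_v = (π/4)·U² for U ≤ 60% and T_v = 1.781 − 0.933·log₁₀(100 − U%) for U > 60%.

t ≈ 0.14 years

Drainage path length: H_d = H/2 = 1.25 m (double drainage).
U = S(t)/S_ult = 115/134 = 0.8582.
U > 60%: T_v = 1.781 − 0.933·log₁₀(100 − 85.821) = 0.70651.
t = T_v·H_d²/c_v = 0.70651×1.25²/7.9 = 0.1397 years.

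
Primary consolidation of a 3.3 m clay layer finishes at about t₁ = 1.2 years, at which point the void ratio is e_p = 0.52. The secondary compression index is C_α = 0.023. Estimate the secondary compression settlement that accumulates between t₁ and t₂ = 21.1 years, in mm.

Secondary compression: S_s = C_α·H/(1+e_p)·log₁₀(t₂/t₁)
S_s = 0.023×3.3/(1+0.52)×log₁₀(21.1/1.2)
    = 0.04993 × 1.245 = 0.06217 m

S_s ≈ 62.2 mm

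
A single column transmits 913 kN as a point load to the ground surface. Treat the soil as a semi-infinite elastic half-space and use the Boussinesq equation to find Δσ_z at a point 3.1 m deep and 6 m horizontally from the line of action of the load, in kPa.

Boussinesq vertical stress below a point load on an elastic half-space:
Δσ_z = 3P/(2πz²) · [1 + (r/z)²]^(−5/2)
r/z = 6/3.1 = 1.9355; [1+(r/z)²]^(−5/2) = 0.020378.
Δσ_z = 3×913/(2π×3.1²) × 0.020378 = 45.362 × 0.020378 = 0.9244 kPa

Δσ_z ≈ 0.924 kPa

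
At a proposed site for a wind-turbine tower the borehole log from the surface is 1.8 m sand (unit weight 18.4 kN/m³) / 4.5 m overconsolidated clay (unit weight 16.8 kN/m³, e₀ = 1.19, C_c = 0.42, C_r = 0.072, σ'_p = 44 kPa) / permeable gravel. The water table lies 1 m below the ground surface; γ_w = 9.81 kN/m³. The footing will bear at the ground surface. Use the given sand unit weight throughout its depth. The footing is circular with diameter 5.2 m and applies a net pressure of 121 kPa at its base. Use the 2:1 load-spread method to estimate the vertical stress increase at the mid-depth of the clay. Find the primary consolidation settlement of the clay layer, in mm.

Mid-depth of clay below the ground surface: z = 1.8 + 4.5/2 = 4.05 m.
Total vertical stress at mid-clay: σ_v = 18.4×1.8 + 16.8×2.25 = 70.92 kPa.
Pore pressure: u = 9.81×(4.05 − 1) = 29.921 kPa.
Initial effective stress: σ'_0 = σ_v − u = 70.92 − 29.921 = 40.999 kPa.
Stress increase at mid-clay by the 2:1 spreading method:
Δσ ≈ qD²/(D+z)² = 121×5.2²/(5.2+4.05)² = 38.239 kPa
Final effective stress: σ'_f = 40.999 + 38.239 = 79.238 kPa.
σ'_f = 79.238 > σ'_p = 44 kPa, so the stress path crosses the preconsolidation pressure — recompression up to σ'_p, then virgin compression beyond:
S_c = H/(1+e₀)·[C_r·log₁₀(σ'_p/σ'_0) + C_c·log₁₀(σ'_f/σ'_p)]
    = 4.5/2.19 × [0.072×log₁₀(44/40.999) + 0.42×log₁₀(79.238/44)]
    = 2.0548 × [0.0022089 + 0.1073] = 0.225 m

S_c ≈ 225 mm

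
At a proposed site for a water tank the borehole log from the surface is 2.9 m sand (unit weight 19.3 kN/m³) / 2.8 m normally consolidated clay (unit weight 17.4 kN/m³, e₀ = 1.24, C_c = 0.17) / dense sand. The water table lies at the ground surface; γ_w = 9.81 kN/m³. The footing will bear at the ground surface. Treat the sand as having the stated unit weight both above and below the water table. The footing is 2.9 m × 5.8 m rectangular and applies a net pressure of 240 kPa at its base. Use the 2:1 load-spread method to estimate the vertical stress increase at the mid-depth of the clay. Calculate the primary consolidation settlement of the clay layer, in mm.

Mid-depth of clay below the ground surface: z = 2.9 + 2.8/2 = 4.3 m.
Total vertical stress at mid-clay: σ_v = 19.3×2.9 + 17.4×1.4 = 80.33 kPa.
Pore pressure: u = 9.81×(4.3 − 0) = 42.183 kPa.
Initial effective stress: σ'_0 = σ_v − u = 80.33 − 42.183 = 38.147 kPa.
Stress increase at mid-clay by the 2:1 spreading method:
Δσ = qBL/((B+z)(L+z)) = 240×2.9×5.8/((2.9+4.3)(5.8+4.3)) = 55.512 kPa
Final effective stress: σ'_f = σ'_0 + Δσ = 38.147 + 55.512 = 93.659 kPa.
Normally consolidated clay, so the full stress increment lies on the virgin compression line:
S_c = C_c·H/(1+e₀)·log₁₀(σ'_f/σ'_0) = 0.17×2.8/(1+1.24)×log₁₀(93.659/38.147)
    = 0.2125 × 0.39009 = 0.08289 m

S_c ≈ 82.9 mm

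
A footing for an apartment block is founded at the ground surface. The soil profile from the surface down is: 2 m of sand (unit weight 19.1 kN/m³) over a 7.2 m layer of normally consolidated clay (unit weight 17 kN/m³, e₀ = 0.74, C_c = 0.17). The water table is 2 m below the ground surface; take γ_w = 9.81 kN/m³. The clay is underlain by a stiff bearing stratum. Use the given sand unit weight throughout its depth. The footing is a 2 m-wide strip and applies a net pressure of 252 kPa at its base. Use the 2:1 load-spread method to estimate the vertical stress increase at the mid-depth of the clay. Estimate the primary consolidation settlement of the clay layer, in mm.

S_c ≈ 217 mm

Mid-depth of clay below the ground surface: z = 2 + 7.2/2 = 5.6 m.
Total vertical stress at mid-clay: σ_v = 19.1×2 + 17×3.6 = 99.4 kPa.
Pore pressure: u = 9.81×(5.6 − 2) = 35.316 kPa.
Initial effective stress: σ'_0 = σ_v − u = 99.4 − 35.316 = 64.084 kPa.
Stress increase at mid-clay by the 2:1 spreading method:
Δσ = qB/(B+z) = 252×2/(2+5.6) = 66.316 kPa
Final effective stress: σ'_f = σ'_0 + Δσ = 64.084 + 66.316 = 130.4 kPa.
Normally consolidated clay, so the full stress increment lies on the virgin compression line:
S_c = C_c·H/(1+e₀)·log₁₀(σ'_f/σ'_0) = 0.17×7.2/(1+0.74)×log₁₀(130.4/64.084)
    = 0.70345 × 0.30853 = 0.217 m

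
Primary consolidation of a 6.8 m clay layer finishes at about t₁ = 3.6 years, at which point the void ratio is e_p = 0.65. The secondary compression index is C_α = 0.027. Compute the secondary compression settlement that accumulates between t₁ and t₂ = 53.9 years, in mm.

Secondary compression: S_s = C_α·H/(1+e_p)·log₁₀(t₂/t₁)
S_s = 0.027×6.8/(1+0.65)×log₁₀(53.9/3.6)
    = 0.1113 × 1.175 = 0.1308 m

S_s ≈ 131 mm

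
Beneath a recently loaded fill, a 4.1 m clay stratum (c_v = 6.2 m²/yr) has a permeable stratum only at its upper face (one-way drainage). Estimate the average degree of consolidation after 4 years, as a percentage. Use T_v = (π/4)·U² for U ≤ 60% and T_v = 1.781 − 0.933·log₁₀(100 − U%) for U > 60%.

Drainage path length: H_d = H = 4.1 m (single drainage).
T_v = c_v·t/H_d² = 6.2×4/4.1² = 1.4753.
T_v = 1.4753 corresponds to the U > 60% branch:
U = 1 − 10^((1.781 − T_v)/0.933)/100 = 0.9787

U ≈ 97.9 %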